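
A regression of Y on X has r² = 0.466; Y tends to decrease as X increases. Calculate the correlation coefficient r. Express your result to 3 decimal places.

|r| = √0.466 = 0.683
The association is negative, so r = −0.683.

-0.683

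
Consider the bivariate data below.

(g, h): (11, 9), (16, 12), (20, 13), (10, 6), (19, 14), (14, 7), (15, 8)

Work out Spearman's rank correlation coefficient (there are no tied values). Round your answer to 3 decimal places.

Rank g: 2, 5, 7, 1, 6, 3, 4
Rank h: 4, 5, 6, 1, 7, 2, 3
d = rank(g) − rank(h): -2, 0, 1, 0, -1, 1, 1; Σd² = 8
ρ = 1 − 6Σd² / [n(n²−1)] = 1 − 6×8 / (7×48) = 1 − 48/336 ≈ 0.857

0.857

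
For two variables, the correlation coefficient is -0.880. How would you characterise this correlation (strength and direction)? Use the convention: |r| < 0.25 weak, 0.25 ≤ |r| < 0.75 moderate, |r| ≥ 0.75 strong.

r = -0.880 < 0 so the relationship is negative.
|r| = 0.880, which falls in the strong range.

strong negative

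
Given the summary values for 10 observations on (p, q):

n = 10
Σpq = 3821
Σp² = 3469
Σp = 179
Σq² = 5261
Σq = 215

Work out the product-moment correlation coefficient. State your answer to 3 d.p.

-0.067

r = (nΣpq − ΣpΣq) / √[(nΣp² − (Σp)²)(nΣq² − (Σq)²)]
Numerator: 10×3821 − 179×215 = -275
Denominator: √[(34690 − 32041)(52610 − 46225)] = √[2649 × 6385] = 4112.6470
r = -275 / 4112.6470 ≈ -0.067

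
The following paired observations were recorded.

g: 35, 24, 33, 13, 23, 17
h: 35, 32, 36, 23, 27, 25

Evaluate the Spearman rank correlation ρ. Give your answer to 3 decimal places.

Rank g: 6, 4, 5, 1, 3, 2
Rank h: 5, 4, 6, 1, 3, 2
d = rank(g) − rank(h): 1, 0, -1, 0, 0, 0; Σd² = 2
ρ = 1 − 6Σd² / [n(n²−1)] = 1 − 6×2 / (6×35) = 1 − 12/210 ≈ 0.943

0.943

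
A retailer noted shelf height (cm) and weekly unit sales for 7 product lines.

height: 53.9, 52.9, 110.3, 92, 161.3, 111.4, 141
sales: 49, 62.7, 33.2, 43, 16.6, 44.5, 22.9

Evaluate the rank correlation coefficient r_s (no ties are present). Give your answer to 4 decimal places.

-0.8929

Rank height: 2, 1, 4, 3, 7, 5, 6
Rank sales: 6, 7, 3, 4, 1, 5, 2
d = rank(height) − rank(sales): -4, -6, 1, -1, 6, 0, 4; Σd² = 106
ρ = 1 − 6Σd² / [n(n²−1)] = 1 − 6×106 / (7×48) = 1 − 636/336 ≈ -0.8929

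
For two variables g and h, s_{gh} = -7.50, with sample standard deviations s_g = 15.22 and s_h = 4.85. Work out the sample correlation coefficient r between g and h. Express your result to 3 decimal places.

-0.102

r = Cov(g,h) / (s_g · s_h) = -7.50 / (15.22 × 4.85)
  = -7.50 / 73.8170 ≈ -0.102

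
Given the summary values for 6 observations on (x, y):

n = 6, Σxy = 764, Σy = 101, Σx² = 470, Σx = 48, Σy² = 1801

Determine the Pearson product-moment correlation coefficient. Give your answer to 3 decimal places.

r = (nΣxy − ΣxΣy) / √[(nΣx² − (Σx)²)(nΣy² − (Σy)²)]
Numerator: 6×764 − 48×101 = -264
Denominator: √[(2820 − 2304)(10806 − 10201)] = √[516 × 605] = 558.7307
r = -264 / 558.7307 ≈ -0.472

-0.472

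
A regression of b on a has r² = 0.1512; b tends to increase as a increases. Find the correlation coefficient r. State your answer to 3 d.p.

0.389

|r| = √0.1512 = 0.389
The association is positive, so r = 0.389.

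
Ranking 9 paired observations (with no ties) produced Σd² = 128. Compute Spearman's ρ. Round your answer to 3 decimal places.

-0.067

ρ = 1 − 6Σd² / [n(n²−1)] = 1 − 6×128 / (9×80)
  = 1 − 768/720 = 1 − 1.0667 ≈ -0.067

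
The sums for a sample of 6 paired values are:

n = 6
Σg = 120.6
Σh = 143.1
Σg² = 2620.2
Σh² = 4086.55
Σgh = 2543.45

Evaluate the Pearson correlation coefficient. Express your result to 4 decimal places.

r = (nΣgh − ΣgΣh) / √[(nΣg² − (Σg)²)(nΣh² − (Σh)²)]
Numerator: 6×2543.45 − 120.6×143.1 = -1997.16
Denominator: √[(15721.2 − 14544.36)(24519.3 − 20477.61)] = √[1176.84 × 4041.69] = 2180.9224
r = -1997.16 / 2180.9224 ≈ -0.9157

-0.9157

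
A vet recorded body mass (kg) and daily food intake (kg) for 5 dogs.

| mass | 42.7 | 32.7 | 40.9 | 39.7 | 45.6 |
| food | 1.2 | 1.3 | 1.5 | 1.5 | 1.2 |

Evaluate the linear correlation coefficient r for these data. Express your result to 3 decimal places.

n = 5, Σx = 201.6, Σy = 6.7, Σx² = 8220.84, Σy² = 9.07, Σxy = 269.37
nΣxy − ΣxΣy = 1346.85 − 1350.72 = -3.87
nΣx² − (Σx)² = 41104.2 − 40642.56 = 461.64; nΣy² − (Σy)² = 45.35 − 44.89 = 0.46
r = -3.87 / √(461.64 × 0.46) = -3.87 / 14.5724 ≈ -0.266

-0.266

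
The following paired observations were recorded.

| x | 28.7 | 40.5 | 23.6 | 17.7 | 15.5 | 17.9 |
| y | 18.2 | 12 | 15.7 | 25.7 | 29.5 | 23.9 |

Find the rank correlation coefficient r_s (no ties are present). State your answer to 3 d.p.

-0.943

Rank x: 5, 6, 4, 2, 1, 3
Rank y: 3, 1, 2, 5, 6, 4
d = rank(x) − rank(y): 2, 5, 2, -3, -5, -1; Σd² = 68
ρ = 1 − 6Σd² / [n(n²−1)] = 1 − 6×68 / (6×35) = 1 − 408/210 ≈ -0.943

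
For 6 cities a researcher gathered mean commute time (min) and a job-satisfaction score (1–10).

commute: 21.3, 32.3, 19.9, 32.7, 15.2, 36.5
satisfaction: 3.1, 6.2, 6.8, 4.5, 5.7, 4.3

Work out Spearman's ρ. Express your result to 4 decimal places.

Rank commute: 3, 4, 2, 5, 1, 6
Rank satisfaction: 1, 5, 6, 3, 4, 2
d = rank(commute) − rank(satisfaction): 2, -1, -4, 2, -3, 4; Σd² = 50
ρ = 1 − 6Σd² / [n(n²−1)] = 1 − 6×50 / (6×35) = 1 − 300/210 ≈ -0.4286

-0.4286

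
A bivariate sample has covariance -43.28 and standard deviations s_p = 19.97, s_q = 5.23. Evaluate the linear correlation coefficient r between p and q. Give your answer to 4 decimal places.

-0.4144

r = Cov(p,q) / (s_p · s_q) = -43.28 / (19.97 × 5.23)
  = -43.28 / 104.4431 ≈ -0.4144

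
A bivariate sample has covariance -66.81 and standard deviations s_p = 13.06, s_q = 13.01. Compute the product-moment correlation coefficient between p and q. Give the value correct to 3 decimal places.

r = Cov(p,q) / (s_p · s_q) = -66.81 / (13.06 × 13.01)
  = -66.81 / 169.9106 ≈ -0.393

-0.393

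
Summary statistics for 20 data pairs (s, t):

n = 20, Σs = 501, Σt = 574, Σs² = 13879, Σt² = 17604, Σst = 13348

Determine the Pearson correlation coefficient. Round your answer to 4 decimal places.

-0.8410

r = (nΣst − ΣsΣt) / √[(nΣs² − (Σs)²)(nΣt² − (Σt)²)]
Numerator: 20×13348 − 501×574 = -20614
Denominator: √[(277580 − 251001)(352080 − 329476)] = √[26579 × 22604] = 24511.0529
r = -20614 / 24511.0529 ≈ -0.8410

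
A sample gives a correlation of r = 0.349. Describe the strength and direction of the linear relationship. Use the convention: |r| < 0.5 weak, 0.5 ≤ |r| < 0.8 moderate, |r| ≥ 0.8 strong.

r = 0.349 > 0 so the relationship is positive.
|r| = 0.349, which falls in the weak range.

weak positive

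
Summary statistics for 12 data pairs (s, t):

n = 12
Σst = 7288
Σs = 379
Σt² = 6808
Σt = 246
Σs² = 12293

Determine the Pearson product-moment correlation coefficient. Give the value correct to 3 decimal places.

-0.638

r = (nΣst − ΣsΣt) / √[(nΣs² − (Σs)²)(nΣt² − (Σt)²)]
Numerator: 12×7288 − 379×246 = -5778
Denominator: √[(147516 − 143641)(81696 − 60516)] = √[3875 × 21180] = 9059.3874
r = -5778 / 9059.3874 ≈ -0.638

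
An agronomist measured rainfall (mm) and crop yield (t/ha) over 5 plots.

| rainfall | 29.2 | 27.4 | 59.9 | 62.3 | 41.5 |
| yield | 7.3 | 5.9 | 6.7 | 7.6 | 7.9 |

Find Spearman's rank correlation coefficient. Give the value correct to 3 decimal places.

Rank rainfall: 2, 1, 4, 5, 3
Rank yield: 3, 1, 2, 4, 5
d = rank(rainfall) − rank(yield): -1, 0, 2, 1, -2; Σd² = 10
ρ = 1 − 6Σd² / [n(n²−1)] = 1 − 6×10 / (5×24) = 1 − 60/120 ≈ 0.500

0.500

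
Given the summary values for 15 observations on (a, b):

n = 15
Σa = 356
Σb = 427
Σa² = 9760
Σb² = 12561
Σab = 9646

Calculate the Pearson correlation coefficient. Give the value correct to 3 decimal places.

r = (nΣab − ΣaΣb) / √[(nΣa² − (Σa)²)(nΣb² − (Σb)²)]
Numerator: 15×9646 − 356×427 = -7322
Denominator: √[(146400 − 126736)(188415 − 182329)] = √[19664 × 6086] = 10939.6117
r = -7322 / 10939.6117 ≈ -0.669

-0.669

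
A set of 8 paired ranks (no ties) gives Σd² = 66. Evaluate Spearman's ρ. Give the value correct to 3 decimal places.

ρ = 1 − 6Σd² / [n(n²−1)] = 1 − 6×66 / (8×63)
  = 1 − 396/504 = 1 − 0.7857 ≈ 0.214

0.214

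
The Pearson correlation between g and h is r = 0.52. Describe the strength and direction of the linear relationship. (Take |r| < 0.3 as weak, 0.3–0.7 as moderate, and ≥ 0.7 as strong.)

moderate positive

r = 0.52 > 0 so the relationship is positive.
|r| = 0.52, which falls in the moderate range.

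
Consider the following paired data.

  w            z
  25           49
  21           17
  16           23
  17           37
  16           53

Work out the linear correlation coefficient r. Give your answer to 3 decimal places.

0.105

n = 5, Σw = 95, Σz = 179, Σw² = 1867, Σz² = 7397, Σwz = 3427
nΣwz − ΣwΣz = 17135 − 17005 = 130
nΣw² − (Σw)² = 9335 − 9025 = 310; nΣz² − (Σz)² = 36985 − 32041 = 4944
r = 130 / √(310 × 4944) = 130 / 1237.9984 ≈ 0.105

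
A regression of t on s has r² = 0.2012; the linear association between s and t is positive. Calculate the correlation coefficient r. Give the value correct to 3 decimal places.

0.449

|r| = √0.2012 = 0.449
The association is positive, so r = 0.449.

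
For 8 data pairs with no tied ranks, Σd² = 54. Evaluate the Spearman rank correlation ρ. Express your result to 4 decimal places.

ρ = 1 − 6Σd² / [n(n²−1)] = 1 − 6×54 / (8×63)
  = 1 − 324/504 = 1 − 0.64286 ≈ 0.3571

0.3571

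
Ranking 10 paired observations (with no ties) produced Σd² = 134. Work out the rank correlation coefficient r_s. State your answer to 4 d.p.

ρ = 1 − 6Σd² / [n(n²−1)] = 1 − 6×134 / (10×99)
  = 1 − 804/990 = 1 − 0.81212 ≈ 0.1879

0.1879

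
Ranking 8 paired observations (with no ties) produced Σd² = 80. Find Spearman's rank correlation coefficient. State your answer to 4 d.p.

0.0476

ρ = 1 − 6Σd² / [n(n²−1)] = 1 − 6×80 / (8×63)
  = 1 − 480/504 = 1 − 0.95238 ≈ 0.0476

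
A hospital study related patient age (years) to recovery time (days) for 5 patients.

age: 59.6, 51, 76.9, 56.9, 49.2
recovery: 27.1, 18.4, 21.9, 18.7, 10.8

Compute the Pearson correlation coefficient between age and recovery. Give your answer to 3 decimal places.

n = 5, Σx = 293.6, Σy = 96.9, Σx² = 17725.02, Σy² = 2018.91, Σxy = 5833.06
nΣxy − ΣxΣy = 29165.3 − 28449.84 = 715.46
nΣx² − (Σx)² = 88625.1 − 86200.96 = 2424.14; nΣy² − (Σy)² = 10094.55 − 9389.61 = 704.94
r = 715.46 / √(2424.14 × 704.94) = 715.46 / 1307.2388 ≈ 0.547

0.547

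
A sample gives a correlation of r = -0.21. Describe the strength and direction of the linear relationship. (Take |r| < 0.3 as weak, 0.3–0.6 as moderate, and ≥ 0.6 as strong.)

r = -0.21 < 0 so the relationship is negative.
|r| = 0.21, which falls in the weak range.

weak negative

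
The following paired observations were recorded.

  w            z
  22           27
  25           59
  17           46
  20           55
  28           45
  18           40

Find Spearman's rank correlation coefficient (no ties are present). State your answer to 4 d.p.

Rank w: 4, 5, 1, 3, 6, 2
Rank z: 1, 6, 4, 5, 3, 2
d = rank(w) − rank(z): 3, -1, -3, -2, 3, 0; Σd² = 32
ρ = 1 − 6Σd² / [n(n²−1)] = 1 − 6×32 / (6×35) = 1 − 192/210 ≈ 0.0857

0.0857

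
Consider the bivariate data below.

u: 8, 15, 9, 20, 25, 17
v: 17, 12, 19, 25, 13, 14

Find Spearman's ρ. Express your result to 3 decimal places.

-0.143

Rank u: 1, 3, 2, 5, 6, 4
Rank v: 4, 1, 5, 6, 2, 3
d = rank(u) − rank(v): -3, 2, -3, -1, 4, 1; Σd² = 40
ρ = 1 − 6Σd² / [n(n²−1)] = 1 − 6×40 / (6×35) = 1 − 240/210 ≈ -0.143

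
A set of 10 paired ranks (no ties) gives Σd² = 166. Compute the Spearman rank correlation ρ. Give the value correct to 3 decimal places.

-0.006

ρ = 1 − 6Σd² / [n(n²−1)] = 1 − 6×166 / (10×99)
  = 1 − 996/990 = 1 − 1.0061 ≈ -0.006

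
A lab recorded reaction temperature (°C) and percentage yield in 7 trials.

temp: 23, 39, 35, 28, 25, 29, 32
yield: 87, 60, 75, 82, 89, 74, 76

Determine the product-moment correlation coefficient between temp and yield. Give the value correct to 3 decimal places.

n = 7, Σx = 211, Σy = 543, Σx² = 6549, Σy² = 42691, Σxy = 16065
nΣxy − ΣxΣy = 112455 − 114573 = -2118
nΣx² − (Σx)² = 45843 − 44521 = 1322; nΣy² − (Σy)² = 298837 − 294849 = 3988
r = -2118 / √(1322 × 3988) = -2118 / 2296.1132 ≈ -0.922

-0.922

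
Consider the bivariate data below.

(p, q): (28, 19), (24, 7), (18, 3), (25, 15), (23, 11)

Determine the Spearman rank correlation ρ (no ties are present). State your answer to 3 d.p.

0.900

Rank p: 5, 3, 1, 4, 2
Rank q: 5, 2, 1, 4, 3
d = rank(p) − rank(q): 0, 1, 0, 0, -1; Σd² = 2
ρ = 1 − 6Σd² / [n(n²−1)] = 1 − 6×2 / (5×24) = 1 − 12/120 ≈ 0.900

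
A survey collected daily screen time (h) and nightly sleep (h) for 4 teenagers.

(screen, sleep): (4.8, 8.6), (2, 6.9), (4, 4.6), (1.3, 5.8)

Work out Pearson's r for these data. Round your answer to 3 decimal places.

n = 4, Σx = 12.1, Σy = 25.9, Σx² = 44.73, Σy² = 176.37, Σxy = 81.02
nΣxy − ΣxΣy = 324.08 − 313.39 = 10.69
nΣx² − (Σx)² = 178.92 − 146.41 = 32.51; nΣy² − (Σy)² = 705.48 − 670.81 = 34.67
r = 10.69 / √(32.51 × 34.67) = 10.69 / 33.5726 ≈ 0.318

0.318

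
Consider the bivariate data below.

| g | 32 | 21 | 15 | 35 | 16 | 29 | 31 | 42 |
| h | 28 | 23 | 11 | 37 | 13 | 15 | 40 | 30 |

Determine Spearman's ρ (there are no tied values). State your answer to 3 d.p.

Rank g: 6, 3, 1, 7, 2, 4, 5, 8
Rank h: 5, 4, 1, 7, 2, 3, 8, 6
d = rank(g) − rank(h): 1, -1, 0, 0, 0, 1, -3, 2; Σd² = 16
ρ = 1 − 6Σd² / [n(n²−1)] = 1 − 6×16 / (8×63) = 1 − 96/504 ≈ 0.810

0.810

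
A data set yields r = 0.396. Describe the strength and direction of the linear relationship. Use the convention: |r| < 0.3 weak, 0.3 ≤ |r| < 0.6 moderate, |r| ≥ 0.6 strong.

r = 0.396 > 0 so the relationship is positive.
|r| = 0.396, which falls in the moderate range.

moderate positive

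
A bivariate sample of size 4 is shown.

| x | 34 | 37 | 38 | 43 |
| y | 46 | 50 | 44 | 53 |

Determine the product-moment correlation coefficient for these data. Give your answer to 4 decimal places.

n = 4, Σx = 152, Σy = 193, Σx² = 5818, Σy² = 9361, Σxy = 7365
nΣxy − ΣxΣy = 29460 − 29336 = 124
nΣx² − (Σx)² = 23272 − 23104 = 168; nΣy² − (Σy)² = 37444 − 37249 = 195
r = 124 / √(168 × 195) = 124 / 180.9972 ≈ 0.6851

0.6851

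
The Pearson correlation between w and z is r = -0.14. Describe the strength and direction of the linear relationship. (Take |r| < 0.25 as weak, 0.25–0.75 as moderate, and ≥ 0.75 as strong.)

r = -0.14 < 0 so the relationship is negative.
|r| = 0.14, which falls in the weak range.

weak negative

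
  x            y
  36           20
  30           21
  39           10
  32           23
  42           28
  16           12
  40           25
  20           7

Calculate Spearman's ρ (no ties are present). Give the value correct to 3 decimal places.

0.643

Rank x: 5, 3, 6, 4, 8, 1, 7, 2
Rank y: 4, 5, 2, 6, 8, 3, 7, 1
d = rank(x) − rank(y): 1, -2, 4, -2, 0, -2, 0, 1; Σd² = 30
ρ = 1 − 6Σd² / [n(n²−1)] = 1 − 6×30 / (8×63) = 1 − 180/504 ≈ 0.643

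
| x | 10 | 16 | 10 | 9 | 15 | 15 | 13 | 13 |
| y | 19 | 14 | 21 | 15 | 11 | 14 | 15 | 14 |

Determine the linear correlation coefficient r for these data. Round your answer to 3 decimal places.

n = 8, Σx = 101, Σy = 123, Σx² = 1325, Σy² = 1961, Σxy = 1511
nΣxy − ΣxΣy = 12088 − 12423 = -335
nΣx² − (Σx)² = 10600 − 10201 = 399; nΣy² − (Σy)² = 15688 − 15129 = 559
r = -335 / √(399 × 559) = -335 / 472.2722 ≈ -0.709

-0.709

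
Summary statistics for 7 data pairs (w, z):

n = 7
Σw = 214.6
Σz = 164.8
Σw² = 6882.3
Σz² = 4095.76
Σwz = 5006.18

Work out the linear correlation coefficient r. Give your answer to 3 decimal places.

r = (nΣwz − ΣwΣz) / √[(nΣw² − (Σw)²)(nΣz² − (Σz)²)]
Numerator: 7×5006.18 − 214.6×164.8 = -322.82
Denominator: √[(48176.1 − 46053.16)(28670.32 − 27159.04)] = √[2122.94 × 1511.28] = 1791.1886
r = -322.82 / 1791.1886 ≈ -0.180

-0.180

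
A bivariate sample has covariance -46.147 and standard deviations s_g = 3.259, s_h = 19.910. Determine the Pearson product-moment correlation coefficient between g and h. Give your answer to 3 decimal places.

r = Cov(g,h) / (s_g · s_h) = -46.147 / (3.259 × 19.910)
  = -46.147 / 64.8867 ≈ -0.711

-0.711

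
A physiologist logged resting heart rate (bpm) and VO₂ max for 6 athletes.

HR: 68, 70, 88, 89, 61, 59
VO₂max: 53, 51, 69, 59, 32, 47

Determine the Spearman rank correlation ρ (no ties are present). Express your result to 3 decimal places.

Rank HR: 3, 4, 5, 6, 2, 1
Rank VO₂max: 4, 3, 6, 5, 1, 2
d = rank(HR) − rank(VO₂max): -1, 1, -1, 1, 1, -1; Σd² = 6
ρ = 1 − 6Σd² / [n(n²−1)] = 1 − 6×6 / (6×35) = 1 − 36/210 ≈ 0.829

0.829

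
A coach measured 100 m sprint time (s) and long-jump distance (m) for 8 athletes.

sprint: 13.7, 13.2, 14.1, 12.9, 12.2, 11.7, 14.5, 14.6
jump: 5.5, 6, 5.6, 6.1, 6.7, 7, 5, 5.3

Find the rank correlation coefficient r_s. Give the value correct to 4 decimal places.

-0.9524

Rank sprint: 5, 4, 6, 3, 2, 1, 7, 8
Rank jump: 3, 5, 4, 6, 7, 8, 1, 2
d = rank(sprint) − rank(jump): 2, -1, 2, -3, -5, -7, 6, 6; Σd² = 164
ρ = 1 − 6Σd² / [n(n²−1)] = 1 − 6×164 / (8×63) = 1 − 984/504 ≈ -0.9524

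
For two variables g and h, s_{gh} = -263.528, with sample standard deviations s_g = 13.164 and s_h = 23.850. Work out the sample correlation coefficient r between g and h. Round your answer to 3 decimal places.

r = Cov(g,h) / (s_g · s_h) = -263.528 / (13.164 × 23.850)
  = -263.528 / 313.9614 ≈ -0.839

-0.839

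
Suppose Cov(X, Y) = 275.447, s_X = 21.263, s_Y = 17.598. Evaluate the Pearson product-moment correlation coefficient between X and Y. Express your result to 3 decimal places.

0.736

r = Cov(X,Y) / (s_X · s_Y) = 275.447 / (21.263 × 17.598)
  = 275.447 / 374.1863 ≈ 0.736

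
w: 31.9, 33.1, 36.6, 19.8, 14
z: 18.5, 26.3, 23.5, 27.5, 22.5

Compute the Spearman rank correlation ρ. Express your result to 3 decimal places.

Rank w: 3, 4, 5, 2, 1
Rank z: 1, 4, 3, 5, 2
d = rank(w) − rank(z): 2, 0, 2, -3, -1; Σd² = 18
ρ = 1 − 6Σd² / [n(n²−1)] = 1 − 6×18 / (5×24) = 1 − 108/120 ≈ 0.100

0.100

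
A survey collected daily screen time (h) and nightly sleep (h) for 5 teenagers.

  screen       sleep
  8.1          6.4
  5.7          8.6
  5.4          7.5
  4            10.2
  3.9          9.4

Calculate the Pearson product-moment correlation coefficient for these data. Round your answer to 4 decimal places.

-0.9123

n = 5, Σx = 27.1, Σy = 42.1, Σx² = 158.47, Σy² = 363.57, Σxy = 218.82
nΣxy − ΣxΣy = 1094.1 − 1140.91 = -46.81
nΣx² − (Σx)² = 792.35 − 734.41 = 57.94; nΣy² − (Σy)² = 1817.85 − 1772.41 = 45.44
r = -46.81 / √(57.94 × 45.44) = -46.81 / 51.3108 ≈ -0.9123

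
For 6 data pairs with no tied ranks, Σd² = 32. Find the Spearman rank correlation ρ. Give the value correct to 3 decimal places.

ρ = 1 − 6Σd² / [n(n²−1)] = 1 − 6×32 / (6×35)
  = 1 − 192/210 = 1 − 0.9143 ≈ 0.086

0.086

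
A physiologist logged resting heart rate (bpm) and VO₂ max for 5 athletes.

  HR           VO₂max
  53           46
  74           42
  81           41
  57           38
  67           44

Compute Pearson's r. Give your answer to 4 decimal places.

-0.2087

n = 5, Σx = 332, Σy = 211, Σx² = 22584, Σy² = 8941, Σxy = 13981
nΣxy − ΣxΣy = 69905 − 70052 = -147
nΣx² − (Σx)² = 112920 − 110224 = 2696; nΣy² − (Σy)² = 44705 − 44521 = 184
r = -147 / √(2696 × 184) = -147 / 704.3181 ≈ -0.2087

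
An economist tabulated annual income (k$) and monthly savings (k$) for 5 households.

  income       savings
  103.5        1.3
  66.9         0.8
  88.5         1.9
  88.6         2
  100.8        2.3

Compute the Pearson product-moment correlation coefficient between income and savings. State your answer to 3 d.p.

n = 5, Σx = 448.3, Σy = 8.3, Σx² = 41030.71, Σy² = 15.23, Σxy = 765.26
nΣxy − ΣxΣy = 3826.3 − 3720.89 = 105.41
nΣx² − (Σx)² = 205153.55 − 200972.89 = 4180.66; nΣy² − (Σy)² = 76.15 − 68.89 = 7.26
r = 105.41 / √(4180.66 × 7.26) = 105.41 / 174.2171 ≈ 0.605

0.605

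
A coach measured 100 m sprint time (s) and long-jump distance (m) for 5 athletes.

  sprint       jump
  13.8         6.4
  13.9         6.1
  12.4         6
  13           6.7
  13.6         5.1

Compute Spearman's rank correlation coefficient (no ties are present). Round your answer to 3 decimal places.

0.100

Rank sprint: 4, 5, 1, 2, 3
Rank jump: 4, 3, 2, 5, 1
d = rank(sprint) − rank(jump): 0, 2, -1, -3, 2; Σd² = 18
ρ = 1 − 6Σd² / [n(n²−1)] = 1 − 6×18 / (5×24) = 1 − 108/120 ≈ 0.100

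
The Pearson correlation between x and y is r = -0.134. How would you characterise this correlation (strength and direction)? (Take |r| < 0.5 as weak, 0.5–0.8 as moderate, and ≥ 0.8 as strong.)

weak negative

r = -0.134 < 0 so the relationship is negative.
|r| = 0.134, which falls in the weak range.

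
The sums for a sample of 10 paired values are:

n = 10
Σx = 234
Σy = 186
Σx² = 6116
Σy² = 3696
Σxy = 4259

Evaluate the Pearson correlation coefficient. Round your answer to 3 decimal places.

-0.240

r = (nΣxy − ΣxΣy) / √[(nΣx² − (Σx)²)(nΣy² − (Σy)²)]
Numerator: 10×4259 − 234×186 = -934
Denominator: √[(61160 − 54756)(36960 − 34596)] = √[6404 × 2364] = 3890.8940
r = -934 / 3890.8940 ≈ -0.240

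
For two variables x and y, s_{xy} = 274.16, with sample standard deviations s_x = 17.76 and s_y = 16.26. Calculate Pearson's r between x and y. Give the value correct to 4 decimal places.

0.9494

r = Cov(x,y) / (s_x · s_y) = 274.16 / (17.76 × 16.26)
  = 274.16 / 288.7776 ≈ 0.9494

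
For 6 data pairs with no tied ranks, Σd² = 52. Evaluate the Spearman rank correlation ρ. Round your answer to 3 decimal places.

-0.486

ρ = 1 − 6Σd² / [n(n²−1)] = 1 − 6×52 / (6×35)
  = 1 − 312/210 = 1 − 1.4857 ≈ -0.486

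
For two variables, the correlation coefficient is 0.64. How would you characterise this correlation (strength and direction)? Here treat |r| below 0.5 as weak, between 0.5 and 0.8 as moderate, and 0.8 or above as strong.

moderate positive

r = 0.64 > 0 so the relationship is positive.
|r| = 0.64, which falls in the moderate range.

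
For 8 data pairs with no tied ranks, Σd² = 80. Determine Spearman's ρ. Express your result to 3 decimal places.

0.048

ρ = 1 − 6Σd² / [n(n²−1)] = 1 − 6×80 / (8×63)
  = 1 − 480/504 = 1 − 0.9524 ≈ 0.048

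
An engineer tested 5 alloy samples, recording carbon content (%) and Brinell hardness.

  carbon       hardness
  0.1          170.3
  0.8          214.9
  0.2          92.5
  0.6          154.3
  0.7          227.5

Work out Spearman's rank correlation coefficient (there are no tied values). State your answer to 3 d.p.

Rank carbon: 1, 5, 2, 3, 4
Rank hardness: 3, 4, 1, 2, 5
d = rank(carbon) − rank(hardness): -2, 1, 1, 1, -1; Σd² = 8
ρ = 1 − 6Σd² / [n(n²−1)] = 1 − 6×8 / (5×24) = 1 − 48/120 ≈ 0.600

0.600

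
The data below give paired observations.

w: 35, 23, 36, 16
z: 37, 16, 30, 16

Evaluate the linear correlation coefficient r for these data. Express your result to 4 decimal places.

0.9070

n = 4, Σw = 110, Σz = 99, Σw² = 3306, Σz² = 2781, Σwz = 2999
nΣwz − ΣwΣz = 11996 − 10890 = 1106
nΣw² − (Σw)² = 13224 − 12100 = 1124; nΣz² − (Σz)² = 11124 − 9801 = 1323
r = 1106 / √(1124 × 1323) = 1106 / 1219.4474 ≈ 0.9070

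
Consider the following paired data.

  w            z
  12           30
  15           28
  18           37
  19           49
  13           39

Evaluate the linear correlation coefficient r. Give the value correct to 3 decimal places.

n = 5, Σw = 77, Σz = 183, Σw² = 1223, Σz² = 6975, Σwz = 2884
nΣwz − ΣwΣz = 14420 − 14091 = 329
nΣw² − (Σw)² = 6115 − 5929 = 186; nΣz² − (Σz)² = 34875 − 33489 = 1386
r = 329 / √(186 × 1386) = 329 / 507.7362 ≈ 0.648

0.648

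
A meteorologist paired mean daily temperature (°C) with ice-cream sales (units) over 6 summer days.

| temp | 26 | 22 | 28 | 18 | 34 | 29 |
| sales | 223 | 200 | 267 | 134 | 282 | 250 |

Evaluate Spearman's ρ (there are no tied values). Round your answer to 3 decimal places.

0.943

Rank temp: 3, 2, 4, 1, 6, 5
Rank sales: 3, 2, 5, 1, 6, 4
d = rank(temp) − rank(sales): 0, 0, -1, 0, 0, 1; Σd² = 2
ρ = 1 − 6Σd² / [n(n²−1)] = 1 − 6×2 / (6×35) = 1 − 12/210 ≈ 0.943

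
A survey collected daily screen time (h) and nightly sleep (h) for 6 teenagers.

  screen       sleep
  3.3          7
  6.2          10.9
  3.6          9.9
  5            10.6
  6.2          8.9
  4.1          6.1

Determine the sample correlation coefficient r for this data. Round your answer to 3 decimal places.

n = 6, Σx = 28.4, Σy = 53.4, Σx² = 142.54, Σy² = 494.6, Σxy = 259.51
nΣxy − ΣxΣy = 1557.06 − 1516.56 = 40.5
nΣx² − (Σx)² = 855.24 − 806.56 = 48.68; nΣy² − (Σy)² = 2967.6 − 2851.56 = 116.04
r = 40.5 / √(48.68 × 116.04) = 40.5 / 75.1587 ≈ 0.539

0.539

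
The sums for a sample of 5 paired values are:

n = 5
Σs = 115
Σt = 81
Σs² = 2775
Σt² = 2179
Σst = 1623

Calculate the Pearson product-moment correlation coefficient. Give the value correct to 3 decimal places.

r = (nΣst − ΣsΣt) / √[(nΣs² − (Σs)²)(nΣt² − (Σt)²)]
Numerator: 5×1623 − 115×81 = -1200
Denominator: √[(13875 − 13225)(10895 − 6561)] = √[650 × 4334] = 1678.4219
r = -1200 / 1678.4219 ≈ -0.715

-0.715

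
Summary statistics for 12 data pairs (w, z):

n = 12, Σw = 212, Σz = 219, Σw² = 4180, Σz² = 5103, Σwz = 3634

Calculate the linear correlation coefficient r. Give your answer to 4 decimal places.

r = (nΣwz − ΣwΣz) / √[(nΣw² − (Σw)²)(nΣz² − (Σz)²)]
Numerator: 12×3634 − 212×219 = -2820
Denominator: √[(50160 − 44944)(61236 − 47961)] = √[5216 × 13275] = 8321.2018
r = -2820 / 8321.2018 ≈ -0.3389

-0.3389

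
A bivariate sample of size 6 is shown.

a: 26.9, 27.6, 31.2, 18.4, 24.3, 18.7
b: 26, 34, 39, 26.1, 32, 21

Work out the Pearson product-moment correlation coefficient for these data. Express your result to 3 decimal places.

n = 6, Σa = 147.1, Σb = 178.1, Σa² = 3737.55, Σb² = 5499.21, Σab = 4505.14
nΣab − ΣaΣb = 27030.84 − 26198.51 = 832.33
nΣa² − (Σa)² = 22425.3 − 21638.41 = 786.89; nΣb² − (Σb)² = 32995.26 − 31719.61 = 1275.65
r = 832.33 / √(786.89 × 1275.65) = 832.33 / 1001.8963 ≈ 0.831

0.831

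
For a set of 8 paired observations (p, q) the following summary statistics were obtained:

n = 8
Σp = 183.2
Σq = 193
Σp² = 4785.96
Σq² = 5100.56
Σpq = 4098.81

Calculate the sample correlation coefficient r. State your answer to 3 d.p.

-0.626

r = (nΣpq − ΣpΣq) / √[(nΣp² − (Σp)²)(nΣq² − (Σq)²)]
Numerator: 8×4098.81 − 183.2×193 = -2567.12
Denominator: √[(38287.68 − 33562.24)(40804.48 − 37249)] = √[4725.44 × 3555.48] = 4098.9276
r = -2567.12 / 4098.9276 ≈ -0.626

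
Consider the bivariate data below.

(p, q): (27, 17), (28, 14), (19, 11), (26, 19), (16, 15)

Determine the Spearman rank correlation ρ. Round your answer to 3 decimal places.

0.100

Rank p: 4, 5, 2, 3, 1
Rank q: 4, 2, 1, 5, 3
d = rank(p) − rank(q): 0, 3, 1, -2, -2; Σd² = 18
ρ = 1 − 6Σd² / [n(n²−1)] = 1 − 6×18 / (5×24) = 1 − 108/120 ≈ 0.100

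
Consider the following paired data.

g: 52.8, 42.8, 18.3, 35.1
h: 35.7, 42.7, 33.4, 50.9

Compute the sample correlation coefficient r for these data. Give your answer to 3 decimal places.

n = 4, Σg = 149, Σh = 162.7, Σg² = 6186.58, Σh² = 6804.15, Σgh = 6110.33
nΣgh − ΣgΣh = 24441.32 − 24242.3 = 199.02
nΣg² − (Σg)² = 24746.32 − 22201 = 2545.32; nΣh² − (Σh)² = 27216.6 − 26471.29 = 745.31
r = 199.02 / √(2545.32 × 745.31) = 199.02 / 1377.3353 ≈ 0.144

0.144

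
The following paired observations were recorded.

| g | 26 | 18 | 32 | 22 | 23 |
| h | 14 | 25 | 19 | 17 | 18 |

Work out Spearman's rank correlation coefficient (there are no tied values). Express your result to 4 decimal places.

Rank g: 4, 1, 5, 2, 3
Rank h: 1, 5, 4, 2, 3
d = rank(g) − rank(h): 3, -4, 1, 0, 0; Σd² = 26
ρ = 1 − 6Σd² / [n(n²−1)] = 1 − 6×26 / (5×24) = 1 − 156/120 ≈ -0.3000

-0.3000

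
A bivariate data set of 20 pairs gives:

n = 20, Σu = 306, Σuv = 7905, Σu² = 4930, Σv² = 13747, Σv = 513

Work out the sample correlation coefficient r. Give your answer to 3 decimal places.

0.147

r = (nΣuv − ΣuΣv) / √[(nΣu² − (Σu)²)(nΣv² − (Σv)²)]
Numerator: 20×7905 − 306×513 = 1122
Denominator: √[(98600 − 93636)(274940 − 263169)] = √[4964 × 11771] = 7644.0332
r = 1122 / 7644.0332 ≈ 0.147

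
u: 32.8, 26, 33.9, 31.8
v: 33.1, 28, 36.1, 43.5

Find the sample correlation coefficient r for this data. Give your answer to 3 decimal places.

0.606

n = 4, Σu = 124.5, Σv = 140.7, Σu² = 3912.29, Σv² = 5075.07, Σuv = 4420.77
nΣuv − ΣuΣv = 17683.08 − 17517.15 = 165.93
nΣu² − (Σu)² = 15649.16 − 15500.25 = 148.91; nΣv² − (Σv)² = 20300.28 − 19796.49 = 503.79
r = 165.93 / √(148.91 × 503.79) = 165.93 / 273.8966 ≈ 0.606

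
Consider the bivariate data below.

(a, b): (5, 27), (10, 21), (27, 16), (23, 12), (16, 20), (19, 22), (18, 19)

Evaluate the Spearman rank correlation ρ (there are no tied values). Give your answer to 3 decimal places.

-0.750

Rank a: 1, 2, 7, 6, 3, 5, 4
Rank b: 7, 5, 2, 1, 4, 6, 3
d = rank(a) − rank(b): -6, -3, 5, 5, -1, -1, 1; Σd² = 98
ρ = 1 − 6Σd² / [n(n²−1)] = 1 − 6×98 / (7×48) = 1 − 588/336 ≈ -0.750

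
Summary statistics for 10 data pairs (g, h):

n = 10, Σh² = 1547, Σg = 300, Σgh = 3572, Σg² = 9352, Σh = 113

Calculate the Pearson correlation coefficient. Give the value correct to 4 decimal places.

r = (nΣgh − ΣgΣh) / √[(nΣg² − (Σg)²)(nΣh² − (Σh)²)]
Numerator: 10×3572 − 300×113 = 1820
Denominator: √[(93520 − 90000)(15470 − 12769)] = √[3520 × 2701] = 3083.4267
r = 1820 / 3083.4267 ≈ 0.5903

0.5903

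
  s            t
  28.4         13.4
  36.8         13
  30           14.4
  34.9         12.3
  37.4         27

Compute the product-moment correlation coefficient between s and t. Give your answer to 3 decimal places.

0.463

n = 5, Σs = 167.5, Σt = 80.1, Σs² = 5677.57, Σt² = 1436.21, Σst = 2730.03
nΣst − ΣsΣt = 13650.15 − 13416.75 = 233.4
nΣs² − (Σs)² = 28387.85 − 28056.25 = 331.6; nΣt² − (Σt)² = 7181.05 − 6416.01 = 765.04
r = 233.4 / √(331.6 × 765.04) = 233.4 / 503.6738 ≈ 0.463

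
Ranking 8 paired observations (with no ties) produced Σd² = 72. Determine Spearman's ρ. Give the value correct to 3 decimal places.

0.143

ρ = 1 − 6Σd² / [n(n²−1)] = 1 − 6×72 / (8×63)
  = 1 − 432/504 = 1 − 0.8571 ≈ 0.143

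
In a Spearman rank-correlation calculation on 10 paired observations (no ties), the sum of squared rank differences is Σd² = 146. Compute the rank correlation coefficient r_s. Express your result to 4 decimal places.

0.1152

ρ = 1 − 6Σd² / [n(n²−1)] = 1 − 6×146 / (10×99)
  = 1 − 876/990 = 1 − 0.88485 ≈ 0.1152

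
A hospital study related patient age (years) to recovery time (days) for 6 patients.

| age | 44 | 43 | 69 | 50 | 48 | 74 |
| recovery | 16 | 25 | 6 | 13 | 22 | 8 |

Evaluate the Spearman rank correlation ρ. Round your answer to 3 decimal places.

-0.886

Rank age: 2, 1, 5, 4, 3, 6
Rank recovery: 4, 6, 1, 3, 5, 2
d = rank(age) − rank(recovery): -2, -5, 4, 1, -2, 4; Σd² = 66
ρ = 1 − 6Σd² / [n(n²−1)] = 1 − 6×66 / (6×35) = 1 − 396/210 ≈ -0.886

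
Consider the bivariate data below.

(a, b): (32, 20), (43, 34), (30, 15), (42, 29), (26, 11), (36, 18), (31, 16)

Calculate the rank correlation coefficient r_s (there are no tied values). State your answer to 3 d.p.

0.964

Rank a: 4, 7, 2, 6, 1, 5, 3
Rank b: 5, 7, 2, 6, 1, 4, 3
d = rank(a) − rank(b): -1, 0, 0, 0, 0, 1, 0; Σd² = 2
ρ = 1 − 6Σd² / [n(n²−1)] = 1 − 6×2 / (7×48) = 1 − 12/336 ≈ 0.964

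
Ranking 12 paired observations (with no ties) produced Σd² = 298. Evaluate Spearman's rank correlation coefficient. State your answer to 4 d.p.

-0.0420

ρ = 1 − 6Σd² / [n(n²−1)] = 1 − 6×298 / (12×143)
  = 1 − 1788/1716 = 1 − 1.04196 ≈ -0.0420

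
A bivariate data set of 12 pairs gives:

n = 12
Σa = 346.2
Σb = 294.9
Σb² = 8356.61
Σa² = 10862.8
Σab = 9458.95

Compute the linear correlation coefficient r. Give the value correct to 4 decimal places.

0.9653

r = (nΣab − ΣaΣb) / √[(nΣa² − (Σa)²)(nΣb² − (Σb)²)]
Numerator: 12×9458.95 − 346.2×294.9 = 11413.02
Denominator: √[(130353.6 − 119854.44)(100279.32 − 86966.01)] = √[10499.16 × 13313.31] = 11822.7988
r = 11413.02 / 11822.7988 ≈ 0.9653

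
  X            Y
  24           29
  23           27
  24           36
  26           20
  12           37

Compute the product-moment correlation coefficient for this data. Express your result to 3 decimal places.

-0.662

n = 5, ΣX = 109, ΣY = 149, ΣX² = 2501, ΣY² = 4635, ΣXY = 3145
nΣXY − ΣXΣY = 15725 − 16241 = -516
nΣX² − (ΣX)² = 12505 − 11881 = 624; nΣY² − (ΣY)² = 23175 − 22201 = 974
r = -516 / √(624 × 974) = -516 / 779.5999 ≈ -0.662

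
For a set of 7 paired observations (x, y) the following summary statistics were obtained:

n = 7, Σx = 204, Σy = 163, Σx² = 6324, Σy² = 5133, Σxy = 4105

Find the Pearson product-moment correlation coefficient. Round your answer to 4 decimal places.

-0.9065

r = (nΣxy − ΣxΣy) / √[(nΣx² − (Σx)²)(nΣy² − (Σy)²)]
Numerator: 7×4105 − 204×163 = -4517
Denominator: √[(44268 − 41616)(35931 − 26569)] = √[2652 × 9362] = 4982.7727
r = -4517 / 4982.7727 ≈ -0.9065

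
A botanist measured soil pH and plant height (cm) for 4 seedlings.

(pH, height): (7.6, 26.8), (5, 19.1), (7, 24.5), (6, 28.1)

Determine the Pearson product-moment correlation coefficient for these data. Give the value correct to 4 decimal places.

n = 4, Σx = 25.6, Σy = 98.5, Σx² = 167.76, Σy² = 2472.91, Σxy = 639.28
nΣxy − ΣxΣy = 2557.12 − 2521.6 = 35.52
nΣx² − (Σx)² = 671.04 − 655.36 = 15.68; nΣy² − (Σy)² = 9891.64 − 9702.25 = 189.39
r = 35.52 / √(15.68 × 189.39) = 35.52 / 54.4944 ≈ 0.6518

0.6518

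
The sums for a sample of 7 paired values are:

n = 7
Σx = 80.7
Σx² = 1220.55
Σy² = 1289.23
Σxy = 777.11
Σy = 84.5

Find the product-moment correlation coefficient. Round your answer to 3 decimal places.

-0.705

r = (nΣxy − ΣxΣy) / √[(nΣx² − (Σx)²)(nΣy² − (Σy)²)]
Numerator: 7×777.11 − 80.7×84.5 = -1379.38
Denominator: √[(8543.85 − 6512.49)(9024.61 − 7140.25)] = √[2031.36 × 1884.36] = 1956.4799
r = -1379.38 / 1956.4799 ≈ -0.705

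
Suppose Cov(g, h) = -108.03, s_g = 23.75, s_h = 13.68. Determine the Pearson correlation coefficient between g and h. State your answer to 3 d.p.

r = Cov(g,h) / (s_g · s_h) = -108.03 / (23.75 × 13.68)
  = -108.03 / 324.9000 ≈ -0.333

-0.333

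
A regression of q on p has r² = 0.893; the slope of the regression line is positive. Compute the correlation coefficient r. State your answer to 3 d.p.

|r| = √0.893 = 0.945
The association is positive, so r = 0.945.

0.945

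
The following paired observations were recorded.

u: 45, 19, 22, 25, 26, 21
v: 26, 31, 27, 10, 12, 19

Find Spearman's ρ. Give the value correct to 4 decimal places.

-0.4857

Rank u: 6, 1, 3, 4, 5, 2
Rank v: 4, 6, 5, 1, 2, 3
d = rank(u) − rank(v): 2, -5, -2, 3, 3, -1; Σd² = 52
ρ = 1 − 6Σd² / [n(n²−1)] = 1 − 6×52 / (6×35) = 1 − 312/210 ≈ -0.4857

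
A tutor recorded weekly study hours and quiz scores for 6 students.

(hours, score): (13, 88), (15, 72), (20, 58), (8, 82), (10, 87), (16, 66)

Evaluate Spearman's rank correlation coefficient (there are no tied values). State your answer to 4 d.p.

Rank hours: 3, 4, 6, 1, 2, 5
Rank score: 6, 3, 1, 4, 5, 2
d = rank(hours) − rank(score): -3, 1, 5, -3, -3, 3; Σd² = 62
ρ = 1 − 6Σd² / [n(n²−1)] = 1 − 6×62 / (6×35) = 1 − 372/210 ≈ -0.7714

-0.7714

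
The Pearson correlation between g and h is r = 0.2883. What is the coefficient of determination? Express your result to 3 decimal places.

0.083

r² = (0.2883)² = 0.083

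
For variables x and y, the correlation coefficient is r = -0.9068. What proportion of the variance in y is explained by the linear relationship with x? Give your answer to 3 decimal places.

0.822

r² = (-0.9068)² = 0.822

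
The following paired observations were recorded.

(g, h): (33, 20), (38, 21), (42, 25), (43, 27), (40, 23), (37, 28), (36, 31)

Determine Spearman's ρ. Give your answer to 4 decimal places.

Rank g: 1, 4, 6, 7, 5, 3, 2
Rank h: 1, 2, 4, 5, 3, 6, 7
d = rank(g) − rank(h): 0, 2, 2, 2, 2, -3, -5; Σd² = 50
ρ = 1 − 6Σd² / [n(n²−1)] = 1 − 6×50 / (7×48) = 1 − 300/336 ≈ 0.1071

0.1071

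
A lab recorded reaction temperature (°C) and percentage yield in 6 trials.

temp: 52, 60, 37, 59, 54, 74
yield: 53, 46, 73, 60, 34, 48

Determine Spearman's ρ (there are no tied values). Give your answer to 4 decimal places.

-0.4857

Rank temp: 2, 5, 1, 4, 3, 6
Rank yield: 4, 2, 6, 5, 1, 3
d = rank(temp) − rank(yield): -2, 3, -5, -1, 2, 3; Σd² = 52
ρ = 1 − 6Σd² / [n(n²−1)] = 1 − 6×52 / (6×35) = 1 − 312/210 ≈ -0.4857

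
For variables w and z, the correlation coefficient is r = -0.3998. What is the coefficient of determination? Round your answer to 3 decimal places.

0.160

r² = (-0.3998)² = 0.160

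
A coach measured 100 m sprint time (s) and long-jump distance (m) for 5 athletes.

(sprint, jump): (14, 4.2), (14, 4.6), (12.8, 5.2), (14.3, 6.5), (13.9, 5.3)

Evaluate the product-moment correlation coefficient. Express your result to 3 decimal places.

0.168

n = 5, Σx = 69, Σy = 25.8, Σx² = 953.54, Σy² = 136.18, Σxy = 356.38
nΣxy − ΣxΣy = 1781.9 − 1780.2 = 1.7
nΣx² − (Σx)² = 4767.7 − 4761 = 6.7; nΣy² − (Σy)² = 680.9 − 665.64 = 15.26
r = 1.7 / √(6.7 × 15.26) = 1.7 / 10.1115 ≈ 0.168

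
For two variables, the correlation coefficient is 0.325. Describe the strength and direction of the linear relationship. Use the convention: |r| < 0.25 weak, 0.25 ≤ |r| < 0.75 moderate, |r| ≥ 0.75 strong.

r = 0.325 > 0 so the relationship is positive.
|r| = 0.325, which falls in the moderate range.

moderate positive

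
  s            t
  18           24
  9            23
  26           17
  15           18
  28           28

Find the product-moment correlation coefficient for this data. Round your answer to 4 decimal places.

0.1617

n = 5, Σs = 96, Σt = 110, Σs² = 2090, Σt² = 2502, Σst = 2135
nΣst − ΣsΣt = 10675 − 10560 = 115
nΣs² − (Σs)² = 10450 − 9216 = 1234; nΣt² − (Σt)² = 12510 − 12100 = 410
r = 115 / √(1234 × 410) = 115 / 711.2946 ≈ 0.1617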